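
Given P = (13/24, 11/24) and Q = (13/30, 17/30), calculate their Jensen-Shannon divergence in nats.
0.0059 nats

Jensen-Shannon divergence is:
JSD(P||Q) = 0.5 × D_KL(P||M) + 0.5 × D_KL(Q||M)
where M = 0.5 × (P + Q) is the mixture distribution.

M = 0.5 × (13/24, 11/24) + 0.5 × (13/30, 17/30) = (0.4875, 0.5125)

D_KL(P||M) = 0.0059 nats
D_KL(Q||M) = 0.0059 nats

JSD(P||Q) = 0.5 × 0.0059 + 0.5 × 0.0059 = 0.0059 nats

Unlike KL divergence, JSD is symmetric and bounded: 0 ≤ JSD ≤ log(2).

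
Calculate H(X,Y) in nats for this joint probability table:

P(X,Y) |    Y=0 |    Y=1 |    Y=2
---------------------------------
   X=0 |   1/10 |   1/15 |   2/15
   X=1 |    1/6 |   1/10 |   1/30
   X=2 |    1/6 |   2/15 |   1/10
2.1192 nats

Joint entropy is H(X,Y) = -Σ_{x,y} p(x,y) log p(x,y).

Summing over all non-zero entries:
H(X,Y) = -[1/10·log_e(1/10) + 1/15·log_e(1/15) + 2/15·log_e(2/15) + 1/6·log_e(1/6) + 1/10·log_e(1/10) + 1/30·log_e(1/30) + 1/6·log_e(1/6) + 2/15·log_e(2/15) + 1/10·log_e(1/10)]
H(X,Y) = 2.1192 nats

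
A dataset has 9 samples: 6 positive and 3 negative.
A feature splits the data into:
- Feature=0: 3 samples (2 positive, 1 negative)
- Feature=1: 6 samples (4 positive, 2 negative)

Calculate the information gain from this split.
0.0000 bits

Information Gain = H(Y) - H(Y|Feature)

Before split:
P(positive) = 6/9 = 0.6667
H(Y) = 0.9183 bits

After split:
Feature=0: H = 0.9183 bits (weight = 3/9)
Feature=1: H = 0.9183 bits (weight = 6/9)
H(Y|Feature) = (3/9)×0.9183 + (6/9)×0.9183 = 0.9183 bits

Information Gain = 0.9183 - 0.9183 = 0.0000 bits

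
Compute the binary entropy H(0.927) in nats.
0.2613 nats

The binary entropy function is:
H(p) = -p log(p) - (1-p) log(1-p)

H(0.927) = -0.927 × log_e(0.927) - 0.073 × log_e(0.073)
H(0.927) = 0.2613 nats

Note: Binary entropy is maximized at p=0.5 (H=1 bit) and minimized at p=0 or p=1 (H=0).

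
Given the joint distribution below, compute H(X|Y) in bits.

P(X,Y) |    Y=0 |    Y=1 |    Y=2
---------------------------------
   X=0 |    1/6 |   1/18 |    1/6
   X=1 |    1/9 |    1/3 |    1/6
0.8331 bits

Using the chain rule: H(X|Y) = H(X,Y) - H(Y)

First, compute H(X,Y) = 2.4047 bits

Marginal P(Y) = (5/18, 7/18, 1/3)
H(Y) = 1.5715 bits

H(X|Y) = H(X,Y) - H(Y) = 2.4047 - 1.5715 = 0.8331 bits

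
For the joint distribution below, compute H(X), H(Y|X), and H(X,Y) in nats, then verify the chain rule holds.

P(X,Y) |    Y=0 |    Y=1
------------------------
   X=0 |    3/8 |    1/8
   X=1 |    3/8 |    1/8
H(X,Y) = 1.2555, H(X) = 0.6931, H(Y|X) = 0.5623 (all in nats)

Chain rule: H(X,Y) = H(X) + H(Y|X)

Left side — joint entropy directly:
H(X,Y) = -Σ p(x,y) log p(x,y) = 1.2555 nats

Right side — compute H(Y|X) from the conditional distributions:
P(X) = (1/2, 1/2), so H(X) = 0.6931 nats
H(Y|X) = Σ_x P(X=x) · H(Y|X=x):
  P(Y|X=0) = (3/4, 1/4), H(Y|X=0) = 0.5623, weight P(X=0) = 1/2
  P(Y|X=1) = (3/4, 1/4), H(Y|X=1) = 0.5623, weight P(X=1) = 1/2
H(Y|X) = 0.5623 nats

H(X) + H(Y|X) = 0.6931 + 0.5623 = 1.2555 nats

Both sides equal 1.2555 nats. ✓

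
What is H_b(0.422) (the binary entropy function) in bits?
0.9824 bits

The binary entropy function is:
H(p) = -p log(p) - (1-p) log(1-p)

H(0.422) = -0.422 × log_2(0.422) - 0.578 × log_2(0.578)
H(0.422) = 0.9824 bits

Note: Binary entropy is maximized at p=0.5 (H=1 bit) and minimized at p=0 or p=1 (H=0).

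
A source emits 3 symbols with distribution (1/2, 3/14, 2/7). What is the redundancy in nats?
0.0640 nats

Redundancy measures how far a source is from maximum entropy:
R = H_max - H(X)

Maximum entropy for 3 symbols: H_max = log_e(3) = 1.0986 nats
Actual entropy: H(X) = 1.0346 nats
Redundancy: R = 1.0986 - 1.0346 = 0.0640 nats

This redundancy represents potential for compression: the source could be compressed by 0.0640 nats per symbol.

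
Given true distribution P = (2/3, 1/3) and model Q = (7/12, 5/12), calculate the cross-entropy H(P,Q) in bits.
0.9394 bits

Cross-entropy: H(P,Q) = -Σ p(x) log q(x)

Alternatively: H(P,Q) = H(P) + D_KL(P||Q)
H(P) = 0.9183 bits
D_KL(P||Q) = 0.0211 bits

H(P,Q) = 0.9183 + 0.0211 = 0.9394 bits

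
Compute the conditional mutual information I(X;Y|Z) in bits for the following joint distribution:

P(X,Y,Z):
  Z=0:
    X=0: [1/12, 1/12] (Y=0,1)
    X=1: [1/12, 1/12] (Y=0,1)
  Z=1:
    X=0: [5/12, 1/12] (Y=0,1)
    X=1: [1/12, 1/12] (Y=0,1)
0.0492 bits

Conditional mutual information: I(X;Y|Z) = H(X|Z) + H(Y|Z) - H(X,Y|Z)

H(Z) = 0.9183
H(X,Z) = 1.7925 → H(X|Z) = 0.8742
H(Y,Z) = 1.7925 → H(Y|Z) = 0.8742
H(X,Y,Z) = 2.6175 → H(X,Y|Z) = 1.6992

I(X;Y|Z) = 0.8742 + 0.8742 - 1.6992 = 0.0492 bits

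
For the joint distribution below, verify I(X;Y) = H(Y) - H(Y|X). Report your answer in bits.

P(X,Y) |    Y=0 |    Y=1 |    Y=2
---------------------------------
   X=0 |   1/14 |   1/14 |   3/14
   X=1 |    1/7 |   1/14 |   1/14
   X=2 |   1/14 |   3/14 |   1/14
I(X;Y) = 0.1696 bits

Mutual information has multiple equivalent forms:
- I(X;Y) = H(X) - H(X|Y)
- I(X;Y) = H(Y) - H(Y|X)
- I(X;Y) = H(X) + H(Y) - H(X,Y)

Computing all quantities:
H(X) = 1.5774, H(Y) = 1.5774, H(X,Y) = 2.9852
H(X|Y) = 1.4078, H(Y|X) = 1.4078

Verification:
H(X) - H(X|Y) = 1.5774 - 1.4078 = 0.1696
H(Y) - H(Y|X) = 1.5774 - 1.4078 = 0.1696
H(X) + H(Y) - H(X,Y) = 1.5774 + 1.5774 - 2.9852 = 0.1696

All forms give I(X;Y) = 0.1696 bits. ✓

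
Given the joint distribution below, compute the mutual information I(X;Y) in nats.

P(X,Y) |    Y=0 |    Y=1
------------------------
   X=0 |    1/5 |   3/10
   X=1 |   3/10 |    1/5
0.0201 nats

Mutual information: I(X;Y) = H(X) + H(Y) - H(X,Y)

Marginals:
P(X) = (1/2, 1/2), H(X) = 0.6931 nats
P(Y) = (1/2, 1/2), H(Y) = 0.6931 nats

Joint entropy: H(X,Y) = 1.3662 nats

I(X;Y) = 0.6931 + 0.6931 - 1.3662 = 0.0201 nats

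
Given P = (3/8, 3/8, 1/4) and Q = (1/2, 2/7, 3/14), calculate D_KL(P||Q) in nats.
0.0326 nats

KL divergence: D_KL(P||Q) = Σ p(x) log(p(x)/q(x))

Computing term by term:
  x=0: 3/8 × log_e[(3/8)/(1/2)] = 3/8 × -0.2877 = -0.1079
  x=1: 3/8 × log_e[(3/8)/(2/7)] = 3/8 × 0.2719 = 0.1020
  x=2: 1/4 × log_e[(1/4)/(3/14)] = 1/4 × 0.1542 = 0.0385

D_KL(P||Q) = 0.0326 nats

Note: KL divergence is always non-negative and equals 0 iff P = Q.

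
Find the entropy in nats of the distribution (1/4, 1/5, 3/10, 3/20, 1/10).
1.5445 nats

Shannon entropy is H(X) = -Σ p(x) log p(x).

For P = (1/4, 1/5, 3/10, 3/20, 1/10):
H = -1/4 × log_e(1/4) -1/5 × log_e(1/5) -3/10 × log_e(3/10) -3/20 × log_e(3/20) -1/10 × log_e(1/10)
H = 1.5445 nats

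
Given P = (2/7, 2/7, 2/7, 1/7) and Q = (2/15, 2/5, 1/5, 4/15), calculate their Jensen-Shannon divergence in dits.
0.0140 dits

Jensen-Shannon divergence is:
JSD(P||Q) = 0.5 × D_KL(P||M) + 0.5 × D_KL(Q||M)
where M = 0.5 × (P + Q) is the mixture distribution.

M = 0.5 × (2/7, 2/7, 2/7, 1/7) + 0.5 × (2/15, 2/5, 1/5, 4/15) = (0.209524, 12/35, 0.242857, 0.204762)

D_KL(P||M) = 0.0137 dits
D_KL(Q||M) = 0.0143 dits

JSD(P||Q) = 0.5 × 0.0137 + 0.5 × 0.0143 = 0.0140 dits

Unlike KL divergence, JSD is symmetric and bounded: 0 ≤ JSD ≤ log(2).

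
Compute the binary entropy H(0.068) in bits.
0.3584 bits

The binary entropy function is:
H(p) = -p log(p) - (1-p) log(1-p)

H(0.068) = -0.068 × log_2(0.068) - 0.932 × log_2(0.932)
H(0.068) = 0.3584 bits

Note: Binary entropy is maximized at p=0.5 (H=1 bit) and minimized at p=0 or p=1 (H=0).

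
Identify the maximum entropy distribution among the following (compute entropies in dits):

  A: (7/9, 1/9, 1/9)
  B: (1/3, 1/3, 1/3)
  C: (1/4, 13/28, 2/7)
B

For a discrete distribution over n outcomes, entropy is maximized by the uniform distribution.

Computing entropies:
H(A) = 0.2969 dits
H(B) = 0.4771 dits
H(C) = 0.4607 dits

The uniform distribution (where all probabilities equal 1/3) achieves the maximum entropy of log_10(3) = 0.4771 dits.

Distribution B has the highest entropy.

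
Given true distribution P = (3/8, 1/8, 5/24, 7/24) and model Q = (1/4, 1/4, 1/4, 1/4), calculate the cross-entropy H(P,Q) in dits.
0.6021 dits

Cross-entropy: H(P,Q) = -Σ p(x) log q(x)

Alternatively: H(P,Q) = H(P) + D_KL(P||Q)
H(P) = 0.5706 dits
D_KL(P||Q) = 0.0314 dits

H(P,Q) = 0.5706 + 0.0314 = 0.6021 dits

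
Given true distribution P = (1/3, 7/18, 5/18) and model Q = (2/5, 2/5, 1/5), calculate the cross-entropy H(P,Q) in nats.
1.1088 nats

Cross-entropy: H(P,Q) = -Σ p(x) log q(x)

Alternatively: H(P,Q) = H(P) + D_KL(P||Q)
H(P) = 1.0893 nats
D_KL(P||Q) = 0.0195 nats

H(P,Q) = 1.0893 + 0.0195 = 1.1088 nats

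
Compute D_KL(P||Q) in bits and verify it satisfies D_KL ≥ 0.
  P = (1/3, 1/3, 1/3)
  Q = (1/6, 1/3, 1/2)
0.1383 bits

KL divergence satisfies the Gibbs inequality: D_KL(P||Q) ≥ 0 for all distributions P, Q.

D_KL(P||Q) = Σ p(x) log(p(x)/q(x))
Term by term:
  x=0: 1/3 × log_2[(1/3)/(1/6)] = 0.3333
  x=1: 1/3 × log_2[(1/3)/(1/3)] = 0.0000
  x=2: 1/3 × log_2[(1/3)/(1/2)] = -0.1950
D_KL(P||Q) = 0.1383 bits

D_KL(P||Q) = 0.1383 ≥ 0 ✓

This non-negativity is a fundamental property: relative entropy cannot be negative because it measures how different Q is from P.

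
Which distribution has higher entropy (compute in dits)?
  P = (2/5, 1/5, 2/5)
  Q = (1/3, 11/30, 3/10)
Q

Computing entropies in dits:
H(P) = 0.4581
H(Q) = 0.4757

Distribution Q has higher entropy.

Intuition: The distribution closer to uniform (more spread out) has higher entropy.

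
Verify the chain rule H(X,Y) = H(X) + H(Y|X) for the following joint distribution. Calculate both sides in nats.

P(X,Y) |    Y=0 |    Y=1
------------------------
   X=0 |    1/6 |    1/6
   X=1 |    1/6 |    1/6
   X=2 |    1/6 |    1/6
H(X,Y) = 1.7918, H(X) = 1.0986, H(Y|X) = 0.6931 (all in nats)

Chain rule: H(X,Y) = H(X) + H(Y|X)

Left side — joint entropy directly:
H(X,Y) = -Σ p(x,y) log p(x,y) = 1.7918 nats

Right side — compute H(Y|X) from the conditional distributions:
P(X) = (1/3, 1/3, 1/3), so H(X) = 1.0986 nats
H(Y|X) = Σ_x P(X=x) · H(Y|X=x):
  P(Y|X=0) = (1/2, 1/2), H(Y|X=0) = 0.6931, weight P(X=0) = 1/3
  P(Y|X=1) = (1/2, 1/2), H(Y|X=1) = 0.6931, weight P(X=1) = 1/3
  P(Y|X=2) = (1/2, 1/2), H(Y|X=2) = 0.6931, weight P(X=2) = 1/3
H(Y|X) = 0.6931 nats

H(X) + H(Y|X) = 1.0986 + 0.6931 = 1.7918 nats

Both sides equal 1.7918 nats. ✓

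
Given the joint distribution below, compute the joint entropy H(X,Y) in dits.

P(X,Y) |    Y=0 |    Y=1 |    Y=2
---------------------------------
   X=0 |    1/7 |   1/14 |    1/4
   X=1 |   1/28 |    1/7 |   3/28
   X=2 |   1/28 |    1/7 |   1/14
0.8837 dits

Joint entropy is H(X,Y) = -Σ_{x,y} p(x,y) log p(x,y).

Summing over all non-zero entries:
H(X,Y) = -[1/7·log_10(1/7) + 1/14·log_10(1/14) + 1/4·log_10(1/4) + 1/28·log_10(1/28) + 1/7·log_10(1/7) + 3/28·log_10(3/28) + 1/28·log_10(1/28) + 1/7·log_10(1/7) + 1/14·log_10(1/14)]
H(X,Y) = 0.8837 dits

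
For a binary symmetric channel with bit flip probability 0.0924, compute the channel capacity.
0.5556 bits

For a binary symmetric channel (BSC) with error probability p:
Capacity C = 1 - H(p) bits per symbol

where H(p) = -p log₂(p) - (1-p) log₂(1-p) is the binary entropy function.

H(0.0924) = 0.4444 bits
C = 1 - 0.4444 = 0.5556 bits per symbol

This means we can reliably transmit up to 0.5556 bits of information per channel use.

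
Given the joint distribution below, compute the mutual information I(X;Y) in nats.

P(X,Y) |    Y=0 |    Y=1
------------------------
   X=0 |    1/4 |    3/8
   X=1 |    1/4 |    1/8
0.0338 nats

Mutual information: I(X;Y) = H(X) + H(Y) - H(X,Y)

Marginals:
P(X) = (5/8, 3/8), H(X) = 0.6616 nats
P(Y) = (1/2, 1/2), H(Y) = 0.6931 nats

Joint entropy: H(X,Y) = 1.3209 nats

I(X;Y) = 0.6616 + 0.6931 - 1.3209 = 0.0338 nats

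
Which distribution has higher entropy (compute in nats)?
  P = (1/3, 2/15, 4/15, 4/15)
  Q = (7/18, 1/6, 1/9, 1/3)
P

Computing entropies in nats:
H(P) = 1.3398
H(Q) = 1.2763

Distribution P has higher entropy.

Intuition: The distribution closer to uniform (more spread out) has higher entropy.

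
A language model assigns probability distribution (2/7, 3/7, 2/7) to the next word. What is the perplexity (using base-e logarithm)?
2.9417

Perplexity is e^H (or exp(H) for natural log).

First, H = -Σ p log p = 1.0790 nats
Perplexity = e^1.0790 = 2.9417

Interpretation: The model's uncertainty is equivalent to choosing uniformly among 2.9 options.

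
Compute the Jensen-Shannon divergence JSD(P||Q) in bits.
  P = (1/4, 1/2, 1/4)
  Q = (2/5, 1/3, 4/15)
0.0249 bits

Jensen-Shannon divergence is:
JSD(P||Q) = 0.5 × D_KL(P||M) + 0.5 × D_KL(Q||M)
where M = 0.5 × (P + Q) is the mixture distribution.

M = 0.5 × (1/4, 1/2, 1/4) + 0.5 × (2/5, 1/3, 4/15) = (13/40, 5/12, 0.258333)

D_KL(P||M) = 0.0251 bits
D_KL(Q||M) = 0.0247 bits

JSD(P||Q) = 0.5 × 0.0251 + 0.5 × 0.0247 = 0.0249 bits

Unlike KL divergence, JSD is symmetric and bounded: 0 ≤ JSD ≤ log(2).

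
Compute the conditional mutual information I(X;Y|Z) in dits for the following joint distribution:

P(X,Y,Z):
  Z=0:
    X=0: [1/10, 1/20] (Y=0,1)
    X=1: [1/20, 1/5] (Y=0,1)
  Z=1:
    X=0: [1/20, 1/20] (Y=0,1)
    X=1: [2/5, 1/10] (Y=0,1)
0.0269 dits

Conditional mutual information: I(X;Y|Z) = H(X|Z) + H(Y|Z) - H(X,Y|Z)

H(Z) = 0.2923
H(X,Z) = 0.5246 → H(X|Z) = 0.2323
H(Y,Z) = 0.5537 → H(Y|Z) = 0.2615
H(X,Y,Z) = 0.7592 → H(X,Y|Z) = 0.4669

I(X;Y|Z) = 0.2323 + 0.2615 - 0.4669 = 0.0269 dits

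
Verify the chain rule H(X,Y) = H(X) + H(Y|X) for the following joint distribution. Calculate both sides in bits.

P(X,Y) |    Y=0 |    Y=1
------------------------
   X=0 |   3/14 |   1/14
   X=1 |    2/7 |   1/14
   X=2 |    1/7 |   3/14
H(X,Y) = 2.4138, H(X) = 1.5774, H(Y|X) = 0.8364 (all in bits)

Chain rule: H(X,Y) = H(X) + H(Y|X)

Left side — joint entropy directly:
H(X,Y) = -Σ p(x,y) log p(x,y) = 2.4138 bits

Right side — compute H(Y|X) from the conditional distributions:
P(X) = (2/7, 5/14, 5/14), so H(X) = 1.5774 bits
H(Y|X) = Σ_x P(X=x) · H(Y|X=x):
  P(Y|X=0) = (3/4, 1/4), H(Y|X=0) = 0.8113, weight P(X=0) = 2/7
  P(Y|X=1) = (4/5, 1/5), H(Y|X=1) = 0.7219, weight P(X=1) = 5/14
  P(Y|X=2) = (2/5, 3/5), H(Y|X=2) = 0.9710, weight P(X=2) = 5/14
H(Y|X) = 0.8364 bits

H(X) + H(Y|X) = 1.5774 + 0.8364 = 2.4138 bits

Both sides equal 2.4138 bits. ✓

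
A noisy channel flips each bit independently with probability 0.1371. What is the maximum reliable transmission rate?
0.4234 bits

For a binary symmetric channel (BSC) with error probability p:
Capacity C = 1 - H(p) bits per symbol

where H(p) = -p log₂(p) - (1-p) log₂(1-p) is the binary entropy function.

H(0.1371) = 0.5766 bits
C = 1 - 0.5766 = 0.4234 bits per symbol

This means we can reliably transmit up to 0.4234 bits of information per channel use.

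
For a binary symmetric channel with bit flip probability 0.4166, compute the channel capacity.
0.0202 bits

For a binary symmetric channel (BSC) with error probability p:
Capacity C = 1 - H(p) bits per symbol

where H(p) = -p log₂(p) - (1-p) log₂(1-p) is the binary entropy function.

H(0.4166) = 0.9798 bits
C = 1 - 0.9798 = 0.0202 bits per symbol

This means we can reliably transmit up to 0.0202 bits of information per channel use.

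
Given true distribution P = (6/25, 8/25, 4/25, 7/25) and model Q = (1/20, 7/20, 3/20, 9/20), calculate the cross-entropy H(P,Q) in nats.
1.5820 nats

Cross-entropy: H(P,Q) = -Σ p(x) log q(x)

Alternatively: H(P,Q) = H(P) + D_KL(P||Q)
H(P) = 1.3568 nats
D_KL(P||Q) = 0.2253 nats

H(P,Q) = 1.3568 + 0.2253 = 1.5820 nats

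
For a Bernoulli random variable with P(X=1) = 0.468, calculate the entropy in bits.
0.9970 bits

The binary entropy function is:
H(p) = -p log(p) - (1-p) log(1-p)

H(0.468) = -0.468 × log_2(0.468) - 0.532 × log_2(0.532)
H(0.468) = 0.9970 bits

Note: Binary entropy is maximized at p=0.5 (H=1 bit) and minimized at p=0 or p=1 (H=0).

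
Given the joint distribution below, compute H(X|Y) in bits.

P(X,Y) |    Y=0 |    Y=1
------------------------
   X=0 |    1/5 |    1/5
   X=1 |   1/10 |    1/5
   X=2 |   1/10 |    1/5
1.5510 bits

Using the chain rule: H(X|Y) = H(X,Y) - H(Y)

First, compute H(X,Y) = 2.5219 bits

Marginal P(Y) = (2/5, 3/5)
H(Y) = 0.9710 bits

H(X|Y) = H(X,Y) - H(Y) = 2.5219 - 0.9710 = 1.5510 bits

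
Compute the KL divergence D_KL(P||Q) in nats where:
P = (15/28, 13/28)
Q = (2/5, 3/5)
0.0374 nats

KL divergence: D_KL(P||Q) = Σ p(x) log(p(x)/q(x))

Computing term by term:
  x=0: 15/28 × log_e[(15/28)/(2/5)] = 15/28 × 0.2921 = 0.1565
  x=1: 13/28 × log_e[(13/28)/(3/5)] = 13/28 × -0.2564 = -0.1191

D_KL(P||Q) = 0.0374 nats

Note: KL divergence is always non-negative and equals 0 iff P = Q.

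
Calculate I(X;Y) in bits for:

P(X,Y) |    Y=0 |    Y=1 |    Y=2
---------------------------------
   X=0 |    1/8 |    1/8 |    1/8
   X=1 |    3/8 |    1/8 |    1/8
0.0488 bits

Mutual information: I(X;Y) = H(X) + H(Y) - H(X,Y)

Marginals:
P(X) = (3/8, 5/8), H(X) = 0.9544 bits
P(Y) = (1/2, 1/4, 1/4), H(Y) = 1.5000 bits

Joint entropy: H(X,Y) = 2.4056 bits

I(X;Y) = 0.9544 + 1.5000 - 2.4056 = 0.0488 bits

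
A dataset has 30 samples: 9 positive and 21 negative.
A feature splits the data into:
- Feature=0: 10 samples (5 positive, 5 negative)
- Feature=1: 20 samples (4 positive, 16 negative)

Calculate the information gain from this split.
0.0667 bits

Information Gain = H(Y) - H(Y|Feature)

Before split:
P(positive) = 9/30 = 0.3000
H(Y) = 0.8813 bits

After split:
Feature=0: H = 1.0000 bits (weight = 10/30)
Feature=1: H = 0.7219 bits (weight = 20/30)
H(Y|Feature) = (10/30)×1.0000 + (20/30)×0.7219 = 0.8146 bits

Information Gain = 0.8813 - 0.8146 = 0.0667 bits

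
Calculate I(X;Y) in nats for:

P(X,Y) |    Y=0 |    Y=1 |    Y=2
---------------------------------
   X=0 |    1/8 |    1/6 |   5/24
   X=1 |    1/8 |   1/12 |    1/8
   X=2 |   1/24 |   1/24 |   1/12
0.0107 nats

Mutual information: I(X;Y) = H(X) + H(Y) - H(X,Y)

Marginals:
P(X) = (1/2, 1/3, 1/6), H(X) = 1.0114 nats
P(Y) = (7/24, 7/24, 5/12), H(Y) = 1.0835 nats

Joint entropy: H(X,Y) = 2.0842 nats

I(X;Y) = 1.0114 + 1.0835 - 2.0842 = 0.0107 nats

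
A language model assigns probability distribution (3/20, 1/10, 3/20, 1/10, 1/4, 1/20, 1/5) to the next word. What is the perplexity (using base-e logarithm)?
6.3465

Perplexity is e^H (or exp(H) for natural log).

First, H = -Σ p log p = 1.8479 nats
Perplexity = e^1.8479 = 6.3465

Interpretation: The model's uncertainty is equivalent to choosing uniformly among 6.3 options.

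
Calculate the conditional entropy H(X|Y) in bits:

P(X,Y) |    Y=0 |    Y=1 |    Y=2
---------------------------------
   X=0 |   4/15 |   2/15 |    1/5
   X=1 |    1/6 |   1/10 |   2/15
0.9701 bits

Using the chain rule: H(X|Y) = H(X,Y) - H(Y)

First, compute H(X,Y) = 2.5111 bits

Marginal P(Y) = (13/30, 7/30, 1/3)
H(Y) = 1.5410 bits

H(X|Y) = H(X,Y) - H(Y) = 2.5111 - 1.5410 = 0.9701 bits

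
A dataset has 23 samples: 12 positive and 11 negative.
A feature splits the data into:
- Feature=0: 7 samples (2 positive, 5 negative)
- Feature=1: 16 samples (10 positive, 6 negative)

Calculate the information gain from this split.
0.0720 bits

Information Gain = H(Y) - H(Y|Feature)

Before split:
P(positive) = 12/23 = 0.5217
H(Y) = 0.9986 bits

After split:
Feature=0: H = 0.8631 bits (weight = 7/23)
Feature=1: H = 0.9544 bits (weight = 16/23)
H(Y|Feature) = (7/23)×0.8631 + (16/23)×0.9544 = 0.9266 bits

Information Gain = 0.9986 - 0.9266 = 0.0720 bits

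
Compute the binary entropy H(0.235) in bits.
0.7866 bits

The binary entropy function is:
H(p) = -p log(p) - (1-p) log(1-p)

H(0.235) = -0.235 × log_2(0.235) - 0.765 × log_2(0.765)
H(0.235) = 0.7866 bits

Note: Binary entropy is maximized at p=0.5 (H=1 bit) and minimized at p=0 or p=1 (H=0).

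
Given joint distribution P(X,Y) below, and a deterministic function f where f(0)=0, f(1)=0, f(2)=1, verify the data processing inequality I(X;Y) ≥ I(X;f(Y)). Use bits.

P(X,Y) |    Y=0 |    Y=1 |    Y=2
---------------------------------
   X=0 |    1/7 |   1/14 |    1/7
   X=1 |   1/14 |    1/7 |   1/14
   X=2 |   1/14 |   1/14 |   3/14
I(X;Y) = 0.0949, I(X;f(Y)) = 0.0599, inequality holds: 0.0949 ≥ 0.0599

Data Processing Inequality: For any Markov chain X → Y → Z, we have I(X;Y) ≥ I(X;Z).

Here Z = f(Y) is a deterministic function of Y, forming X → Y → Z.

Original I(X;Y) = 0.0949 bits

After applying f:
P(X,Z) where Z=f(Y):
- P(X,Z=0) = P(X,Y=0) + P(X,Y=1)
- P(X,Z=1) = P(X,Y=2)

I(X;Z) = I(X;f(Y)) = 0.0599 bits

Verification: 0.0949 ≥ 0.0599 ✓

Information cannot be created by processing; the function f can only lose information about X.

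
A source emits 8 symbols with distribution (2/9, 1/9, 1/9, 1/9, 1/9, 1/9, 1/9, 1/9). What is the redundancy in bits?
0.0523 bits

Redundancy measures how far a source is from maximum entropy:
R = H_max - H(X)

Maximum entropy for 8 symbols: H_max = log_2(8) = 3.0000 bits
Actual entropy: H(X) = 2.9477 bits
Redundancy: R = 3.0000 - 2.9477 = 0.0523 bits

This redundancy represents potential for compression: the source could be compressed by 0.0523 bits per symbol.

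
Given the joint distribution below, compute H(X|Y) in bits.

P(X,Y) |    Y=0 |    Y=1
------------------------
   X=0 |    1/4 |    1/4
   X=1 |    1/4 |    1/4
1.0000 bits

Using the chain rule: H(X|Y) = H(X,Y) - H(Y)

First, compute H(X,Y) = 2.0000 bits

Marginal P(Y) = (1/2, 1/2)
H(Y) = 1.0000 bits

H(X|Y) = H(X,Y) - H(Y) = 2.0000 - 1.0000 = 1.0000 bits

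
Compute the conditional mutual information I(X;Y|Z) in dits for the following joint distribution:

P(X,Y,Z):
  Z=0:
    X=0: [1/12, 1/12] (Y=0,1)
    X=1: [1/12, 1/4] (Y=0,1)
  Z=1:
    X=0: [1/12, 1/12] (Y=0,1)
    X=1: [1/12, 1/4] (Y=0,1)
0.0133 dits

Conditional mutual information: I(X;Y|Z) = H(X|Z) + H(Y|Z) - H(X,Y|Z)

H(Z) = 0.3010
H(X,Z) = 0.5775 → H(X|Z) = 0.2764
H(Y,Z) = 0.5775 → H(Y|Z) = 0.2764
H(X,Y,Z) = 0.8406 → H(X,Y|Z) = 0.5396

I(X;Y|Z) = 0.2764 + 0.2764 - 0.5396 = 0.0133 dits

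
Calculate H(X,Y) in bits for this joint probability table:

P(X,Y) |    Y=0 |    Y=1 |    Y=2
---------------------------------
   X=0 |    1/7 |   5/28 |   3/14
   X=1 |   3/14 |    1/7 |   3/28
2.5436 bits

Joint entropy is H(X,Y) = -Σ_{x,y} p(x,y) log p(x,y).

Summing over all non-zero entries:
H(X,Y) = -[1/7·log_2(1/7) + 5/28·log_2(5/28) + 3/14·log_2(3/14) + 3/14·log_2(3/14) + 1/7·log_2(1/7) + 3/28·log_2(3/28)]
H(X,Y) = 2.5436 bits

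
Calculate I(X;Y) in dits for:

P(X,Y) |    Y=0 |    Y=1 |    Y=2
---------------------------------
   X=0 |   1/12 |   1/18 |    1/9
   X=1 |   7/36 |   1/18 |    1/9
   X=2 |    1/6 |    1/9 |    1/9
0.0090 dits

Mutual information: I(X;Y) = H(X) + H(Y) - H(X,Y)

Marginals:
P(X) = (1/4, 13/36, 7/18), H(X) = 0.4698 dits
P(Y) = (4/9, 2/9, 1/3), H(Y) = 0.4607 dits

Joint entropy: H(X,Y) = 0.9215 dits

I(X;Y) = 0.4698 + 0.4607 - 0.9215 = 0.0090 dits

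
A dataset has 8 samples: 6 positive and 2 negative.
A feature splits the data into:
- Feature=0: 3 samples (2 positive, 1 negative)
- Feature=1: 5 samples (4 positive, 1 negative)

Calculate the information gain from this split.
0.0157 bits

Information Gain = H(Y) - H(Y|Feature)

Before split:
P(positive) = 6/8 = 0.7500
H(Y) = 0.8113 bits

After split:
Feature=0: H = 0.9183 bits (weight = 3/8)
Feature=1: H = 0.7219 bits (weight = 5/8)
H(Y|Feature) = (3/8)×0.9183 + (5/8)×0.7219 = 0.7956 bits

Information Gain = 0.8113 - 0.7956 = 0.0157 bits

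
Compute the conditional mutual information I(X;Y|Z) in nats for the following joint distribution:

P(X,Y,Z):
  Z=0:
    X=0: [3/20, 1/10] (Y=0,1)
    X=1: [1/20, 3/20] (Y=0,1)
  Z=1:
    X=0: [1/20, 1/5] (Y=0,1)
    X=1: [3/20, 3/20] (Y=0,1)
0.0559 nats

Conditional mutual information: I(X;Y|Z) = H(X|Z) + H(Y|Z) - H(X,Y|Z)

H(Z) = 0.6881
H(X,Z) = 1.3762 → H(X|Z) = 0.6881
H(Y,Z) = 1.3578 → H(Y|Z) = 0.6696
H(X,Y,Z) = 1.9900 → H(X,Y|Z) = 1.3019

I(X;Y|Z) = 0.6881 + 0.6696 - 1.3019 = 0.0559 nats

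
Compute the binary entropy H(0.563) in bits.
0.9885 bits

The binary entropy function is:
H(p) = -p log(p) - (1-p) log(1-p)

H(0.563) = -0.563 × log_2(0.563) - 0.437 × log_2(0.437)
H(0.563) = 0.9885 bits

Note: Binary entropy is maximized at p=0.5 (H=1 bit) and minimized at p=0 or p=1 (H=0).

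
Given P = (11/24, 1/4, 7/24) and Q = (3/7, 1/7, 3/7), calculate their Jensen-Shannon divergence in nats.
0.0142 nats

Jensen-Shannon divergence is:
JSD(P||Q) = 0.5 × D_KL(P||M) + 0.5 × D_KL(Q||M)
where M = 0.5 × (P + Q) is the mixture distribution.

M = 0.5 × (11/24, 1/4, 7/24) + 0.5 × (3/7, 1/7, 3/7) = (0.443452, 0.196429, 0.360119)

D_KL(P||M) = 0.0139 nats
D_KL(Q||M) = 0.0145 nats

JSD(P||Q) = 0.5 × 0.0139 + 0.5 × 0.0145 = 0.0142 nats

Unlike KL divergence, JSD is symmetric and bounded: 0 ≤ JSD ≤ log(2).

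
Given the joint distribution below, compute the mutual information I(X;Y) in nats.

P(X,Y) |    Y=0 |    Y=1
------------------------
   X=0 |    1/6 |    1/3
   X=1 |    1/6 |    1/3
0.0000 nats

Mutual information: I(X;Y) = H(X) + H(Y) - H(X,Y)

Marginals:
P(X) = (1/2, 1/2), H(X) = 0.6931 nats
P(Y) = (1/3, 2/3), H(Y) = 0.6365 nats

Joint entropy: H(X,Y) = 1.3297 nats

I(X;Y) = 0.6931 + 0.6365 - 1.3297 = 0.0000 nats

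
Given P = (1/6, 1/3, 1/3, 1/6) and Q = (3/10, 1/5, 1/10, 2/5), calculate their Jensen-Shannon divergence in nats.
0.0760 nats

Jensen-Shannon divergence is:
JSD(P||Q) = 0.5 × D_KL(P||M) + 0.5 × D_KL(Q||M)
where M = 0.5 × (P + Q) is the mixture distribution.

M = 0.5 × (1/6, 1/3, 1/3, 1/6) + 0.5 × (3/10, 1/5, 1/10, 2/5) = (7/30, 4/15, 0.216667, 0.283333)

D_KL(P||M) = 0.0735 nats
D_KL(Q||M) = 0.0785 nats

JSD(P||Q) = 0.5 × 0.0735 + 0.5 × 0.0785 = 0.0760 nats

Unlike KL divergence, JSD is symmetric and bounded: 0 ≤ JSD ≤ log(2).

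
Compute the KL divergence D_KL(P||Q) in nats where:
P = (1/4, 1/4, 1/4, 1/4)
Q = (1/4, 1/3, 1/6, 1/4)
0.0294 nats

KL divergence: D_KL(P||Q) = Σ p(x) log(p(x)/q(x))

Computing term by term:
  x=0: 1/4 × log_e[(1/4)/(1/4)] = 1/4 × 0.0000 = 0.0000
  x=1: 1/4 × log_e[(1/4)/(1/3)] = 1/4 × -0.2877 = -0.0719
  x=2: 1/4 × log_e[(1/4)/(1/6)] = 1/4 × 0.4055 = 0.1014
  x=3: 1/4 × log_e[(1/4)/(1/4)] = 1/4 × 0.0000 = 0.0000

D_KL(P||Q) = 0.0294 nats

Note: KL divergence is always non-negative and equals 0 iff P = Q.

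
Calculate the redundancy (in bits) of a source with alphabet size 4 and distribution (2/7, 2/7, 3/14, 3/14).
0.0148 bits

Redundancy measures how far a source is from maximum entropy:
R = H_max - H(X)

Maximum entropy for 4 symbols: H_max = log_2(4) = 2.0000 bits
Actual entropy: H(X) = 1.9852 bits
Redundancy: R = 2.0000 - 1.9852 = 0.0148 bits

This redundancy represents potential for compression: the source could be compressed by 0.0148 bits per symbol.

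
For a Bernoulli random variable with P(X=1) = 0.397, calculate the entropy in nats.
0.6718 nats

The binary entropy function is:
H(p) = -p log(p) - (1-p) log(1-p)

H(0.397) = -0.397 × log_e(0.397) - 0.603 × log_e(0.603)
H(0.397) = 0.6718 nats

Note: Binary entropy is maximized at p=0.5 (H=1 bit) and minimized at p=0 or p=1 (H=0).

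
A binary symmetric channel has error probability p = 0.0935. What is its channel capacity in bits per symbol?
0.5520 bits

For a binary symmetric channel (BSC) with error probability p:
Capacity C = 1 - H(p) bits per symbol

where H(p) = -p log₂(p) - (1-p) log₂(1-p) is the binary entropy function.

H(0.0935) = 0.4480 bits
C = 1 - 0.4480 = 0.5520 bits per symbol

This means we can reliably transmit up to 0.5520 bits of information per channel use.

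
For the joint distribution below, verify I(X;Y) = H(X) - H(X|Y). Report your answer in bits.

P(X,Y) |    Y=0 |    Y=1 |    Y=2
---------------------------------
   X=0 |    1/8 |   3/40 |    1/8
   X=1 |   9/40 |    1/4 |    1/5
I(X;Y) = 0.0149 bits

Mutual information has multiple equivalent forms:
- I(X;Y) = H(X) - H(X|Y)
- I(X;Y) = H(Y) - H(Y|X)
- I(X;Y) = H(X) + H(Y) - H(X,Y)

Computing all quantities:
H(X) = 0.9097, H(Y) = 1.5841, H(X,Y) = 2.4789
H(X|Y) = 0.8948, H(Y|X) = 1.5691

Verification:
H(X) - H(X|Y) = 0.9097 - 0.8948 = 0.0149
H(Y) - H(Y|X) = 1.5841 - 1.5691 = 0.0149
H(X) + H(Y) - H(X,Y) = 0.9097 + 1.5841 - 2.4789 = 0.0149

All forms give I(X;Y) = 0.0149 bits. ✓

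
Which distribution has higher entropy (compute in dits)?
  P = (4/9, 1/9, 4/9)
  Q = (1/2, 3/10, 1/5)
Q

Computing entropies in dits:
H(P) = 0.4191
H(Q) = 0.4472

Distribution Q has higher entropy.

Intuition: The distribution closer to uniform (more spread out) has higher entropy.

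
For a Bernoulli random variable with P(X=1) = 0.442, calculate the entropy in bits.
0.9903 bits

The binary entropy function is:
H(p) = -p log(p) - (1-p) log(1-p)

H(0.442) = -0.442 × log_2(0.442) - 0.558 × log_2(0.558)
H(0.442) = 0.9903 bits

Note: Binary entropy is maximized at p=0.5 (H=1 bit) and minimized at p=0 or p=1 (H=0).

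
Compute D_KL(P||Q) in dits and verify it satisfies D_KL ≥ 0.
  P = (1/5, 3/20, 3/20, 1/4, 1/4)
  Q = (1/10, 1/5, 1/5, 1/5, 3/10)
0.0272 dits

KL divergence satisfies the Gibbs inequality: D_KL(P||Q) ≥ 0 for all distributions P, Q.

D_KL(P||Q) = Σ p(x) log(p(x)/q(x))
Term by term:
  x=0: 1/5 × log_10[(1/5)/(1/10)] = 0.0602
  x=1: 3/20 × log_10[(3/20)/(1/5)] = -0.0187
  x=2: 3/20 × log_10[(3/20)/(1/5)] = -0.0187
  x=3: 1/4 × log_10[(1/4)/(1/5)] = 0.0242
  x=4: 1/4 × log_10[(1/4)/(3/10)] = -0.0198
D_KL(P||Q) = 0.0272 dits

D_KL(P||Q) = 0.0272 ≥ 0 ✓

This non-negativity is a fundamental property: relative entropy cannot be negative because it measures how different Q is from P.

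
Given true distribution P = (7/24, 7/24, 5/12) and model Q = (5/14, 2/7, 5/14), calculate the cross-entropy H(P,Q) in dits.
0.4754 dits

Cross-entropy: H(P,Q) = -Σ p(x) log q(x)

Alternatively: H(P,Q) = H(P) + D_KL(P||Q)
H(P) = 0.4706 dits
D_KL(P||Q) = 0.0049 dits

H(P,Q) = 0.4706 + 0.0049 = 0.4754 dits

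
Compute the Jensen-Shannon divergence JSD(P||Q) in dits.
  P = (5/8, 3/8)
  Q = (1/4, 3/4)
0.0319 dits

Jensen-Shannon divergence is:
JSD(P||Q) = 0.5 × D_KL(P||M) + 0.5 × D_KL(Q||M)
where M = 0.5 × (P + Q) is the mixture distribution.

M = 0.5 × (5/8, 3/8) + 0.5 × (1/4, 3/4) = (7/16, 9/16)

D_KL(P||M) = 0.0308 dits
D_KL(Q||M) = 0.0329 dits

JSD(P||Q) = 0.5 × 0.0308 + 0.5 × 0.0329 = 0.0319 dits

Unlike KL divergence, JSD is symmetric and bounded: 0 ≤ JSD ≤ log(2).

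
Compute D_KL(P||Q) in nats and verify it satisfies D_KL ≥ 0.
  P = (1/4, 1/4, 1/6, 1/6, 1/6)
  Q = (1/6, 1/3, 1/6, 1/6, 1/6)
0.0294 nats

KL divergence satisfies the Gibbs inequality: D_KL(P||Q) ≥ 0 for all distributions P, Q.

D_KL(P||Q) = Σ p(x) log(p(x)/q(x))
Term by term:
  x=0: 1/4 × log_e[(1/4)/(1/6)] = 0.1014
  x=1: 1/4 × log_e[(1/4)/(1/3)] = -0.0719
  x=2: 1/6 × log_e[(1/6)/(1/6)] = 0.0000
  x=3: 1/6 × log_e[(1/6)/(1/6)] = 0.0000
  x=4: 1/6 × log_e[(1/6)/(1/6)] = 0.0000
D_KL(P||Q) = 0.0294 nats

D_KL(P||Q) = 0.0294 ≥ 0 ✓

This non-negativity is a fundamental property: relative entropy cannot be negative because it measures how different Q is from P.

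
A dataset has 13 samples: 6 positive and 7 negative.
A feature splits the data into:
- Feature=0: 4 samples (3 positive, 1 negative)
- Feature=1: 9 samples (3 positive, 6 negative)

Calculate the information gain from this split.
0.1104 bits

Information Gain = H(Y) - H(Y|Feature)

Before split:
P(positive) = 6/13 = 0.4615
H(Y) = 0.9957 bits

After split:
Feature=0: H = 0.8113 bits (weight = 4/13)
Feature=1: H = 0.9183 bits (weight = 9/13)
H(Y|Feature) = (4/13)×0.8113 + (9/13)×0.9183 = 0.8854 bits

Information Gain = 0.9957 - 0.8854 = 0.1104 bits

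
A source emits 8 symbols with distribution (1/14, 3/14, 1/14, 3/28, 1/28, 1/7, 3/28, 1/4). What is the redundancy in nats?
0.1501 nats

Redundancy measures how far a source is from maximum entropy:
R = H_max - H(X)

Maximum entropy for 8 symbols: H_max = log_e(8) = 2.0794 nats
Actual entropy: H(X) = 1.9293 nats
Redundancy: R = 2.0794 - 1.9293 = 0.1501 nats

This redundancy represents potential for compression: the source could be compressed by 0.1501 nats per symbol.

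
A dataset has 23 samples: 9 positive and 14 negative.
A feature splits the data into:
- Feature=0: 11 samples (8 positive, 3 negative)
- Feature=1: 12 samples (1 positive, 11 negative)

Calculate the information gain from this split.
0.3454 bits

Information Gain = H(Y) - H(Y|Feature)

Before split:
P(positive) = 9/23 = 0.3913
H(Y) = 0.9656 bits

After split:
Feature=0: H = 0.8454 bits (weight = 11/23)
Feature=1: H = 0.4138 bits (weight = 12/23)
H(Y|Feature) = (11/23)×0.8454 + (12/23)×0.4138 = 0.6202 bits

Information Gain = 0.9656 - 0.6202 = 0.3454 bits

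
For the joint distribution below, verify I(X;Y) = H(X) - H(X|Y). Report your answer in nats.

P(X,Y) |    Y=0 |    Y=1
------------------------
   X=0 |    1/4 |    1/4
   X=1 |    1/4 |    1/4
I(X;Y) = 0.0000 nats

Mutual information has multiple equivalent forms:
- I(X;Y) = H(X) - H(X|Y)
- I(X;Y) = H(Y) - H(Y|X)
- I(X;Y) = H(X) + H(Y) - H(X,Y)

Computing all quantities:
H(X) = 0.6931, H(Y) = 0.6931, H(X,Y) = 1.3863
H(X|Y) = 0.6931, H(Y|X) = 0.6931

Verification:
H(X) - H(X|Y) = 0.6931 - 0.6931 = 0.0000
H(Y) - H(Y|X) = 0.6931 - 0.6931 = 0.0000
H(X) + H(Y) - H(X,Y) = 0.6931 + 0.6931 - 1.3863 = 0.0000

All forms give I(X;Y) = 0.0000 nats. ✓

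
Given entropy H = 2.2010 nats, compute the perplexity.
9.0340

Perplexity is e^H (or exp(H) for natural log).

H = 2.2010 nats
Perplexity = e^2.2010 = 9.0340

Interpretation: The model's uncertainty is equivalent to choosing uniformly among 9.0 options.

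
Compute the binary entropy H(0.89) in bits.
0.4999 bits

The binary entropy function is:
H(p) = -p log(p) - (1-p) log(1-p)

H(0.89) = -0.89 × log_2(0.89) - 0.11 × log_2(0.11)
H(0.89) = 0.4999 bits

Note: Binary entropy is maximized at p=0.5 (H=1 bit) and minimized at p=0 or p=1 (H=0).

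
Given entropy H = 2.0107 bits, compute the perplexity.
4.0298

Perplexity is 2^H (or exp(H) for natural log).

H = 2.0107 bits
Perplexity = 2^2.0107 = 4.0298

Interpretation: The model's uncertainty is equivalent to choosing uniformly among 4.0 options.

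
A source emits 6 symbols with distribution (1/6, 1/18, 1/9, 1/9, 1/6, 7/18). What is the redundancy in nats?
0.1784 nats

Redundancy measures how far a source is from maximum entropy:
R = H_max - H(X)

Maximum entropy for 6 symbols: H_max = log_e(6) = 1.7918 nats
Actual entropy: H(X) = 1.6134 nats
Redundancy: R = 1.7918 - 1.6134 = 0.1784 nats

This redundancy represents potential for compression: the source could be compressed by 0.1784 nats per symbol.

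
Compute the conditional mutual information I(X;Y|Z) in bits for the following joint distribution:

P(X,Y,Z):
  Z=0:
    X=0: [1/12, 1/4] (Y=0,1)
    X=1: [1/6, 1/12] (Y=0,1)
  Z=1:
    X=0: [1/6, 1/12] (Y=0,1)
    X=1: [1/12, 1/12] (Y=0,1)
0.0830 bits

Conditional mutual information: I(X;Y|Z) = H(X|Z) + H(Y|Z) - H(X,Y|Z)

H(Z) = 0.9799
H(X,Z) = 1.9591 → H(X|Z) = 0.9793
H(Y,Z) = 1.9591 → H(Y|Z) = 0.9793
H(X,Y,Z) = 2.8554 → H(X,Y|Z) = 1.8755

I(X;Y|Z) = 0.9793 + 0.9793 - 1.8755 = 0.0830 bits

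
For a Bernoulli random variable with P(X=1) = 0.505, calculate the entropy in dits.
0.3010 dits

The binary entropy function is:
H(p) = -p log(p) - (1-p) log(1-p)

H(0.505) = -0.505 × log_10(0.505) - 0.495 × log_10(0.495)
H(0.505) = 0.3010 dits

Note: Binary entropy is maximized at p=0.5 (H=1 bit) and minimized at p=0 or p=1 (H=0).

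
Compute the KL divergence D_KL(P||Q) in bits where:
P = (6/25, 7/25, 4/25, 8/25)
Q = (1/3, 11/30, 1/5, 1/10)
0.2628 bits

KL divergence: D_KL(P||Q) = Σ p(x) log(p(x)/q(x))

Computing term by term:
  x=0: 6/25 × log_2[(6/25)/(1/3)] = 6/25 × -0.4739 = -0.1137
  x=1: 7/25 × log_2[(7/25)/(11/30)] = 7/25 × -0.3890 = -0.1089
  x=2: 4/25 × log_2[(4/25)/(1/5)] = 4/25 × -0.3219 = -0.0515
  x=3: 8/25 × log_2[(8/25)/(1/10)] = 8/25 × 1.6781 = 0.5370

D_KL(P||Q) = 0.2628 bits

Note: KL divergence is always non-negative and equals 0 iff P = Q.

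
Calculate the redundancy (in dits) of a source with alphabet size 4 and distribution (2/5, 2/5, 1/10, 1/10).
0.0837 dits

Redundancy measures how far a source is from maximum entropy:
R = H_max - H(X)

Maximum entropy for 4 symbols: H_max = log_10(4) = 0.6021 dits
Actual entropy: H(X) = 0.5184 dits
Redundancy: R = 0.6021 - 0.5184 = 0.0837 dits

This redundancy represents potential for compression: the source could be compressed by 0.0837 dits per symbol.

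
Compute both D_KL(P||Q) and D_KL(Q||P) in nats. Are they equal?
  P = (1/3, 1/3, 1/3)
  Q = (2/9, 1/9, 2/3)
D_KL(P||Q) = 0.2703, D_KL(Q||P) = 0.2499

KL divergence is not symmetric: D_KL(P||Q) ≠ D_KL(Q||P) in general.

D_KL(P||Q) = 0.2703 nats
D_KL(Q||P) = 0.2499 nats

No, they are not equal!

This asymmetry is why KL divergence is not a true distance metric.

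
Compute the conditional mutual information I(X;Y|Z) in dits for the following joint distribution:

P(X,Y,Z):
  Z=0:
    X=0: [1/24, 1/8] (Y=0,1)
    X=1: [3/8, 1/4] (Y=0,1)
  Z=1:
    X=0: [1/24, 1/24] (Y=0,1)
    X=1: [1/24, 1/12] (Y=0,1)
0.0157 dits

Conditional mutual information: I(X;Y|Z) = H(X|Z) + H(Y|Z) - H(X,Y|Z)

H(Z) = 0.2222
H(X,Z) = 0.4601 → H(X|Z) = 0.2378
H(Y,Z) = 0.5210 → H(Y|Z) = 0.2987
H(X,Y,Z) = 0.7431 → H(X,Y|Z) = 0.5209

I(X;Y|Z) = 0.2378 + 0.2987 - 0.5209 = 0.0157 dits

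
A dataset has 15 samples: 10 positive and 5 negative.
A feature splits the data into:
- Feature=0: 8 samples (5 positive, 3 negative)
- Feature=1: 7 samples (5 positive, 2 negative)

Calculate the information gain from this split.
0.0065 bits

Information Gain = H(Y) - H(Y|Feature)

Before split:
P(positive) = 10/15 = 0.6667
H(Y) = 0.9183 bits

After split:
Feature=0: H = 0.9544 bits (weight = 8/15)
Feature=1: H = 0.8631 bits (weight = 7/15)
H(Y|Feature) = (8/15)×0.9544 + (7/15)×0.8631 = 0.9118 bits

Information Gain = 0.9183 - 0.9118 = 0.0065 bits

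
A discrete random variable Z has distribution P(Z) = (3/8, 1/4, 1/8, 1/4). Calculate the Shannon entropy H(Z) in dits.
0.5737 dits

Shannon entropy is H(X) = -Σ p(x) log p(x).

For P = (3/8, 1/4, 1/8, 1/4):
H = -3/8 × log_10(3/8) -1/4 × log_10(1/4) -1/8 × log_10(1/8) -1/4 × log_10(1/4)
H = 0.5737 dits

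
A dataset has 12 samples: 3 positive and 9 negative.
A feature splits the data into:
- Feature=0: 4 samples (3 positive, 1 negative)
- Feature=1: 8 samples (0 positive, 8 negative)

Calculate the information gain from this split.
0.5409 bits

Information Gain = H(Y) - H(Y|Feature)

Before split:
P(positive) = 3/12 = 0.2500
H(Y) = 0.8113 bits

After split:
Feature=0: H = 0.8113 bits (weight = 4/12)
Feature=1: H = 0.0000 bits (weight = 8/12)
H(Y|Feature) = (4/12)×0.8113 + (8/12)×0.0000 = 0.2704 bits

Information Gain = 0.8113 - 0.2704 = 0.5409 bits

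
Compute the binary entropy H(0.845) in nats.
0.4313 nats

The binary entropy function is:
H(p) = -p log(p) - (1-p) log(1-p)

H(0.845) = -0.845 × log_e(0.845) - 0.155 × log_e(0.155)
H(0.845) = 0.4313 nats

Note: Binary entropy is maximized at p=0.5 (H=1 bit) and minimized at p=0 or p=1 (H=0).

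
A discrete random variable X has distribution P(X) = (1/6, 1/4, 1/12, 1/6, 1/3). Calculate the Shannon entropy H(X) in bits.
2.1887 bits

Shannon entropy is H(X) = -Σ p(x) log p(x).

For P = (1/6, 1/4, 1/12, 1/6, 1/3):
H = -1/6 × log_2(1/6) -1/4 × log_2(1/4) -1/12 × log_2(1/12) -1/6 × log_2(1/6) -1/3 × log_2(1/3)
H = 2.1887 bits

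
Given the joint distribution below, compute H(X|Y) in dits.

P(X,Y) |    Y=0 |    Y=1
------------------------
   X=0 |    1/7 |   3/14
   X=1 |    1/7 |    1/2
0.2755 dits

Using the chain rule: H(X|Y) = H(X,Y) - H(Y)

First, compute H(X,Y) = 0.5353 dits

Marginal P(Y) = (2/7, 5/7)
H(Y) = 0.2598 dits

H(X|Y) = H(X,Y) - H(Y) = 0.5353 - 0.2598 = 0.2755 dits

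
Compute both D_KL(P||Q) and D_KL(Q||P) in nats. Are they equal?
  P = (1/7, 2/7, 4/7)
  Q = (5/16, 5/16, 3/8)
D_KL(P||Q) = 0.1033, D_KL(Q||P) = 0.1147

KL divergence is not symmetric: D_KL(P||Q) ≠ D_KL(Q||P) in general.

D_KL(P||Q) = 0.1033 nats
D_KL(Q||P) = 0.1147 nats

No, they are not equal!

This asymmetry is why KL divergence is not a true distance metric.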